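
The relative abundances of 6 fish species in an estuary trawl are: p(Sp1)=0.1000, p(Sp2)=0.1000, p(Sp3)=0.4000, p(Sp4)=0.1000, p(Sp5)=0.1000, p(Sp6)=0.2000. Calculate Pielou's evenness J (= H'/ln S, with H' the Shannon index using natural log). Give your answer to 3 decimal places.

H' = −Σ pᵢ ln pᵢ = −((-0.23026) + (-0.23026) + (-0.36652) + (-0.23026) + (-0.23026) + (-0.32189)) = 1.60944 (working shown to 5 dp, full precision carried).
With S = 6 species, ln S = 1.79176, so J = 1.60944/1.79176 = 0.89824, i.e. 0.898 to 3 decimal places.

0.898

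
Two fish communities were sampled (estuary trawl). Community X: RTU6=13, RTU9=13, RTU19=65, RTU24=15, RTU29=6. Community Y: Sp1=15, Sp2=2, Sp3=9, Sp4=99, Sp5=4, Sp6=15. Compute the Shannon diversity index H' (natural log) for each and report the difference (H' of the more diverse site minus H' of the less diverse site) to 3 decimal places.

0.181

Community X: N=112, proportions 0.11607, 0.11607, 0.58036, 0.13393, 0.05357, giving H' = 1.24176 (working shown to 5 dp, full precision carried).
Community Y: N=144, proportions 0.10417, 0.01389, 0.0625, 0.6875, 0.02778, 0.10417, giving H' = 1.06103.
Difference = |1.24176 − 1.06103| = 0.18073, i.e. 0.181 to 3 decimal places.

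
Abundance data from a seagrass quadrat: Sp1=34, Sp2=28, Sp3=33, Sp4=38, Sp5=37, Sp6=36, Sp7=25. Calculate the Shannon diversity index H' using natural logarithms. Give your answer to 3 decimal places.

1.936

Total N = 34+28+33+38+37+36+25 = 231, so the proportions are 0.14719, 0.12121, 0.14286, 0.1645, 0.16017, 0.15584, 0.10823 (working shown to 5 dp, full precision carried).
Each pᵢ ln pᵢ term: 0.14719×(-1.91606)=-0.28202, 0.12121×(-2.11021)=-0.25578, 0.14286×(-1.94591)=-0.27799, 0.1645×(-1.80483)=-0.29690, 0.16017×(-1.83150)=-0.29336, 0.15584×(-1.85890)=-0.28970, 0.10823×(-2.22354)=-0.24064.
Sum = -1.93639, so H' = 1.936.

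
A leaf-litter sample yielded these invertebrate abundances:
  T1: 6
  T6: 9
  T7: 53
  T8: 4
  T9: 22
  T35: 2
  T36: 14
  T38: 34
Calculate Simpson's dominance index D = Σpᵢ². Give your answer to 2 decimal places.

Total N = 6+9+53+4+22+2+14+34 = 144, so the proportions are 0.0417, 0.0625, 0.3681, 0.0278, 0.1528, 0.0139, 0.0972, 0.2361 (working shown to 4 dp, full precision carried).
D = 0.0417² + 0.0625² + 0.3681² + 0.0278² + 0.1528² + 0.0139² + 0.0972² + 0.2361² = 0.0017 + 0.0039 + 0.1355 + 0.0008 + 0.0233 + 0.0002 + 0.0095 + 0.0557 = 0.2306.
To 2 decimal places, D = 0.23.

0.23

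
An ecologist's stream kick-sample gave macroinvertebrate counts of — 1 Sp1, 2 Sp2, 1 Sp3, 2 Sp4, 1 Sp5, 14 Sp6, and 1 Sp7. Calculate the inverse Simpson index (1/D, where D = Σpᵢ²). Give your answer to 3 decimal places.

Total N = 1+2+1+2+1+14+1 = 22, so the proportions are 0.045455, 0.090909, 0.045455, 0.090909, 0.045455, 0.636364, 0.045455 (working shown to 6 dp, full precision carried).
D = 0.045455² + 0.090909² + 0.045455² + 0.090909² + 0.045455² + 0.636364² + 0.045455² = 0.002066 + 0.008264 + 0.002066 + 0.008264 + 0.002066 + 0.404959 + 0.002066 = 0.429752.
So 1/D = 2.32692, i.e. 2.327 to 3 decimal places.

2.327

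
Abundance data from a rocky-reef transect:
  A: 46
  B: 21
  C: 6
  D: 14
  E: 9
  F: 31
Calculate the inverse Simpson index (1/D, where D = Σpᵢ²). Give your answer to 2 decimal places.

Total N = 46+21+6+14+9+31 = 127, so the proportions are 0.362205, 0.165354, 0.047244, 0.110236, 0.070866, 0.244094 (working shown to 6 dp, full precision carried).
D = 0.362205² + 0.165354² + 0.047244² + 0.110236² + 0.070866² + 0.244094² = 0.131192 + 0.027342 + 0.002232 + 0.012152 + 0.005022 + 0.059582 = 0.237522.
So 1/D = 4.2101, i.e. 4.21 to 2 decimal places.

4.21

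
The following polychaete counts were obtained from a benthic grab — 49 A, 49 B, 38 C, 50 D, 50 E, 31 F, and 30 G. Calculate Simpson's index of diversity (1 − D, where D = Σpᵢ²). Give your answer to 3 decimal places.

Total N = 49+49+38+50+50+31+30 = 297, so the proportions are 0.16498, 0.16498, 0.12795, 0.16835, 0.16835, 0.10438, 0.10101 (working shown to 5 dp, full precision carried).
D = 0.16498² + 0.16498² + 0.12795² + 0.16835² + 0.16835² + 0.10438² + 0.10101² = 0.02722 + 0.02722 + 0.01637 + 0.02834 + 0.02834 + 0.01089 + 0.01020 = 0.14859.
So 1 − D = 0.85141, i.e. 0.851 to 3 decimal places.

0.851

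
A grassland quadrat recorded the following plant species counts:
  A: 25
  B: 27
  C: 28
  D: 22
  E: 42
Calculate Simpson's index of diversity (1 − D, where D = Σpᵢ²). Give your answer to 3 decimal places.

Total N = 25+27+28+22+42 = 144, so the proportions are 0.17361, 0.1875, 0.19444, 0.15278, 0.29167 (working shown to 5 dp, full precision carried).
D = 0.17361² + 0.1875² + 0.19444² + 0.15278² + 0.29167² = 0.03014 + 0.03516 + 0.03781 + 0.02334 + 0.08507 = 0.21152.
So 1 − D = 0.78848, i.e. 0.788 to 3 decimal places.

0.788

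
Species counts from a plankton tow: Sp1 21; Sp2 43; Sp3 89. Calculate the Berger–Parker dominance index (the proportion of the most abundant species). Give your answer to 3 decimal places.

Total N = 21+43+89 = 153, so the proportions are 0.13725, 0.28105, 0.5817 (working shown to 5 dp, full precision carried).
The largest proportion is 0.5817, i.e. d = 0.582 to 3 decimal places.

0.582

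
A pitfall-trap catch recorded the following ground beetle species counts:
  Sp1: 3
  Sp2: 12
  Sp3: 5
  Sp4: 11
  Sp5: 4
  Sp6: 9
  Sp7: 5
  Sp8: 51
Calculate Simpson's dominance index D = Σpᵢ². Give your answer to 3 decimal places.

Total N = 3+12+5+11+4+9+5+51 = 100, so the proportions are 0.03, 0.12, 0.05, 0.11, 0.04, 0.09, 0.05, 0.51 (working shown to 5 dp, full precision carried).
D = 0.03² + 0.12² + 0.05² + 0.11² + 0.04² + 0.09² + 0.05² + 0.51² = 0.00090 + 0.01440 + 0.00250 + 0.01210 + 0.00160 + 0.00810 + 0.00250 + 0.26010 = 0.30220.
To 3 decimal places, D = 0.302.

0.302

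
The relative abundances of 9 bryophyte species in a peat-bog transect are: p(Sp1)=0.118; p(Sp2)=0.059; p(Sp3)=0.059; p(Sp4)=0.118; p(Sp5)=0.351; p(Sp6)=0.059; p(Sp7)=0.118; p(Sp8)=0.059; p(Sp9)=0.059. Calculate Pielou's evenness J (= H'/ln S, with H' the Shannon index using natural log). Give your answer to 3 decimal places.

0.892

H' = −Σ pᵢ ln pᵢ = −((-0.25217) + (-0.16698) + (-0.16698) + (-0.25217) + (-0.36749) + (-0.16698) + (-0.25217) + (-0.16698) + (-0.16698)) = 1.95892 (working shown to 5 dp, full precision carried).
With S = 9 species, ln S = 2.19722, so J = 1.95892/2.19722 = 0.89154, i.e. 0.892 to 3 decimal places.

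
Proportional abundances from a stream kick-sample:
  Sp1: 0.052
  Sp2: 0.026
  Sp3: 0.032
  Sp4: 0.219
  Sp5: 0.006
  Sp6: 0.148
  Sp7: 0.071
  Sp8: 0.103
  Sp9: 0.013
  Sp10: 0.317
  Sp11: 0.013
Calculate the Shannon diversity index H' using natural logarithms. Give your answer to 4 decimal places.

Each pᵢ ln pᵢ term (working shown to 6 dp, full precision carried): 0.052×(-2.956512)=-0.153739, 0.026×(-3.649659)=-0.094891, 0.032×(-3.442019)=-0.110145, 0.219×(-1.518684)=-0.332592, 0.006×(-5.115996)=-0.030696, 0.148×(-1.910543)=-0.282760, 0.071×(-2.645075)=-0.187800, 0.103×(-2.273026)=-0.234122, 0.013×(-4.342806)=-0.056456, 0.317×(-1.148854)=-0.364187, 0.013×(-4.342806)=-0.056456.
Sum = -1.903844, so H' = 1.9038.

1.9038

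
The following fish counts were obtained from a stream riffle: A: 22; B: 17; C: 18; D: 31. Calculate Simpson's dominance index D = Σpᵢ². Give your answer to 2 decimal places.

0.27

Total N = 22+17+18+31 = 88, so the proportions are 0.25, 0.1932, 0.2045, 0.3523 (working shown to 4 dp, full precision carried).
D = 0.25² + 0.1932² + 0.2045² + 0.3523² = 0.0625 + 0.0373 + 0.0418 + 0.1241 = 0.2658.
To 2 decimal places, D = 0.27.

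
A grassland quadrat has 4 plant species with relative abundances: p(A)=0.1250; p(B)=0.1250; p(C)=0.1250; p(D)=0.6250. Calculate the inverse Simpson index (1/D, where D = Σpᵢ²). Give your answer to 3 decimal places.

2.286

D = 0.125² + 0.125² + 0.125² + 0.625² = 0.015625 + 0.015625 + 0.015625 + 0.390625 = 0.437500 (working shown to 6 dp, full precision carried).
So 1/D = 2.28571, i.e. 2.286 to 3 decimal places.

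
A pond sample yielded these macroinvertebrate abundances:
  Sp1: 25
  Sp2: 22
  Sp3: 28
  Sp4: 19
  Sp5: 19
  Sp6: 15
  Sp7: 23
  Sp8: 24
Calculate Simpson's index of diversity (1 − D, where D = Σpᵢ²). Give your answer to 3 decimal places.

Total N = 25+22+28+19+19+15+23+24 = 175, so the proportions are 0.14286, 0.12571, 0.16, 0.10857, 0.10857, 0.08571, 0.13143, 0.13714 (working shown to 5 dp, full precision carried).
D = 0.14286² + 0.12571² + 0.16² + 0.10857² + 0.10857² + 0.08571² + 0.13143² + 0.13714² = 0.02041 + 0.01580 + 0.02560 + 0.01179 + 0.01179 + 0.00735 + 0.01727 + 0.01881 = 0.12882.
So 1 − D = 0.87118, i.e. 0.871 to 3 decimal places.

0.871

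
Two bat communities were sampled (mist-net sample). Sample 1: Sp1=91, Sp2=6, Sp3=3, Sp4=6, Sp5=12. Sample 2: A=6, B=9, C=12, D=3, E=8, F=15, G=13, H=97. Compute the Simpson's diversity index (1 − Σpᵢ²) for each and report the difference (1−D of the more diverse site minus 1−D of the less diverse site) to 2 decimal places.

Sample 1: N=118, proportions 0.7712, 0.0508, 0.0254, 0.0508, 0.1017, giving 1−D = 0.3891 (working shown to 4 dp, full precision carried).
Sample 2: N=163, proportions 0.0368, 0.0552, 0.0736, 0.0184, 0.0491, 0.092, 0.0798, 0.5951, giving 1−D = 0.6185.
Difference = |0.3891 − 0.6185| = 0.2294, i.e. 0.23 to 2 decimal places.

0.23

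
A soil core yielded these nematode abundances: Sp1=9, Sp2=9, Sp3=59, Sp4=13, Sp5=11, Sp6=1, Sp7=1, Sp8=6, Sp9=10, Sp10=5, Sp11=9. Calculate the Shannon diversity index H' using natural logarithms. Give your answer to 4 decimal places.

1.8720

Total N = 9+9+59+13+11+1+1+6+10+5+9 = 133, so the proportions are 0.067669, 0.067669, 0.443609, 0.097744, 0.082707, 0.007519, 0.007519, 0.045113, 0.075188, 0.037594, 0.067669 (working shown to 6 dp, full precision carried).
Each pᵢ ln pᵢ term: 0.067669×(-2.693125)=-0.182242, 0.067669×(-2.693125)=-0.182242, 0.443609×(-0.812812)=-0.360571, 0.097744×(-2.325400)=-0.227295, 0.082707×(-2.492454)=-0.206143, 0.007519×(-4.890349)=-0.036770, 0.007519×(-4.890349)=-0.036770, 0.045113×(-3.098590)=-0.139786, 0.075188×(-2.587764)=-0.194569, 0.037594×(-3.280911)=-0.123343, 0.067669×(-2.693125)=-0.182242.
Sum = -1.871969, so H' = 1.8720.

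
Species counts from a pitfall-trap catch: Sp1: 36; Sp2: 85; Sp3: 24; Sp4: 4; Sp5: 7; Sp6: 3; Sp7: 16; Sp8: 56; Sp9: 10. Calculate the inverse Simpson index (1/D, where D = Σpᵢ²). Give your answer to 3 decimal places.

Total N = 36+85+24+4+7+3+16+56+10 = 241, so the proportions are 0.1493776, 0.3526971, 0.0995851, 0.0165975, 0.0290456, 0.0124481, 0.06639, 0.2323651, 0.0414938 (working shown to 7 dp, full precision carried).
D = 0.1493776² + 0.3526971² + 0.0995851² + 0.0165975² + 0.0290456² + 0.0124481² + 0.06639² + 0.2323651² + 0.0414938² = 0.0223137 + 0.1243952 + 0.0099172 + 0.0002755 + 0.0008436 + 0.0001550 + 0.0044076 + 0.0539936 + 0.0017217 = 0.2180231.
So 1/D = 4.58667, i.e. 4.587 to 3 decimal places.

4.587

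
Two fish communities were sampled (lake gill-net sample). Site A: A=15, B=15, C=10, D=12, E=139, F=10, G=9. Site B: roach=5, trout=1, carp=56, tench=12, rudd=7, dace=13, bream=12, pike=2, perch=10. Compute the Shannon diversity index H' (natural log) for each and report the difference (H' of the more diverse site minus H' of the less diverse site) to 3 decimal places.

Site A: N=210, proportions 0.07143, 0.07143, 0.04762, 0.05714, 0.6619, 0.04762, 0.04286, giving H' = 1.23864 (working shown to 5 dp, full precision carried).
Site B: N=118, proportions 0.04237, 0.00847, 0.47458, 0.10169, 0.05932, 0.11017, 0.10169, 0.01695, 0.08475, giving H' = 1.68185.
Difference = |1.23864 − 1.68185| = 0.44321, i.e. 0.443 to 3 decimal places.

0.443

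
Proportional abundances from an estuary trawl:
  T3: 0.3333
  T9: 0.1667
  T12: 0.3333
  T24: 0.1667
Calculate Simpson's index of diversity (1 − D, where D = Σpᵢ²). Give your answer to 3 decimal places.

0.722

D = 0.3333² + 0.1667² + 0.3333² + 0.1667² = 0.11109 + 0.02779 + 0.11109 + 0.02779 = 0.27776 (working shown to 5 dp, full precision carried).
So 1 − D = 0.72224, i.e. 0.722 to 3 decimal places.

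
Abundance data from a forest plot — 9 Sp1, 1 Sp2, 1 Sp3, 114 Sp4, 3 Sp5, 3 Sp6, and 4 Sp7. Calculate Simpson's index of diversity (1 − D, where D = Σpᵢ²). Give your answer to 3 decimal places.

0.280

Total N = 9+1+1+114+3+3+4 = 135, so the proportions are 0.066667, 0.007407, 0.007407, 0.844444, 0.022222, 0.022222, 0.02963 (working shown to 6 dp, full precision carried).
D = 0.066667² + 0.007407² + 0.007407² + 0.844444² + 0.022222² + 0.022222² + 0.02963² = 0.004444 + 0.000055 + 0.000055 + 0.713086 + 0.000494 + 0.000494 + 0.000878 = 0.719506.
So 1 − D = 0.280494, i.e. 0.280 to 3 decimal places.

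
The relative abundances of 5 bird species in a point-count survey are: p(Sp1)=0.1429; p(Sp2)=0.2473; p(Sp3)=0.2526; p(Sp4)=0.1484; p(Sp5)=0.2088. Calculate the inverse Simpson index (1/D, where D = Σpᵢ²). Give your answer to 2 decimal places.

4.74

D = 0.1429² + 0.2473² + 0.2526² + 0.1484² + 0.2088² = 0.020420 + 0.061157 + 0.063807 + 0.022023 + 0.043597 = 0.211004 (working shown to 6 dp, full precision carried).
So 1/D = 4.7392, i.e. 4.74 to 2 decimal places.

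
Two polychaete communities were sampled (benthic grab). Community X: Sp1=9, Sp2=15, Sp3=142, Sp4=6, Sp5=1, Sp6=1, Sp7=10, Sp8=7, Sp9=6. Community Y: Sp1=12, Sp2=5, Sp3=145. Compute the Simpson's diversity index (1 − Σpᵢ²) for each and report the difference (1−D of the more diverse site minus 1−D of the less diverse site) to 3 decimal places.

Community X: N=197, proportions 0.045685, 0.076142, 0.720812, 0.030457, 0.005076, 0.005076, 0.050761, 0.035533, 0.030457, giving 1−D = 0.466799 (working shown to 6 dp, full precision carried).
Community Y: N=162, proportions 0.074074, 0.030864, 0.895062, giving 1−D = 0.192425.
Difference = |0.466799 − 0.192425| = 0.274374, i.e. 0.274 to 3 decimal places.

0.274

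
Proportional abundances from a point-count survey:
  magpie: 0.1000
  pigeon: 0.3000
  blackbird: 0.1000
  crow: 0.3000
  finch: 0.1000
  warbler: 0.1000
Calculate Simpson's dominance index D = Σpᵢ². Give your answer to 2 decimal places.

D = 0.1² + 0.3² + 0.1² + 0.3² + 0.1² + 0.1² = 0.0100 + 0.0900 + 0.0100 + 0.0900 + 0.0100 + 0.0100 = 0.2200 (working shown to 4 dp, full precision carried).
To 2 decimal places, D = 0.22.

0.22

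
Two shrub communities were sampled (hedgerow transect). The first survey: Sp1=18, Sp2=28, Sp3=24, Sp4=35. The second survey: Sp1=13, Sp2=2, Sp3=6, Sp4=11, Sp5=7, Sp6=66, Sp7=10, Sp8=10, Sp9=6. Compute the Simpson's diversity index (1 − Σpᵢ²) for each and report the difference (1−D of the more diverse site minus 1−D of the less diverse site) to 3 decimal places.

The first survey: N=105, proportions 0.171428571, 0.266666667, 0.228571429, 0.333333333, giving 1−D = 0.736145125 (working shown to 9 dp, full precision carried).
The second survey: N=131, proportions 0.099236641, 0.015267176, 0.045801527, 0.083969466, 0.053435115, 0.503816794, 0.076335878, 0.076335878, 0.045801527, giving 1−D = 0.710331566.
Difference = |0.736145125 − 0.710331566| = 0.025813559, i.e. 0.026 to 3 decimal places.

0.026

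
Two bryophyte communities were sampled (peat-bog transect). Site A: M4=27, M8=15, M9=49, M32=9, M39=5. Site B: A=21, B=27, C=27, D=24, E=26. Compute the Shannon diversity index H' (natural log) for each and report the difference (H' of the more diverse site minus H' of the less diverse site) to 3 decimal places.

0.267

Site A: N=105, proportions 0.25714, 0.14286, 0.46667, 0.08571, 0.04762, giving H' = 1.33844 (working shown to 5 dp, full precision carried).
Site B: N=125, proportions 0.168, 0.216, 0.216, 0.192, 0.208, giving H' = 1.60516.
Difference = |1.33844 − 1.60516| = 0.26672, i.e. 0.267 to 3 decimal places.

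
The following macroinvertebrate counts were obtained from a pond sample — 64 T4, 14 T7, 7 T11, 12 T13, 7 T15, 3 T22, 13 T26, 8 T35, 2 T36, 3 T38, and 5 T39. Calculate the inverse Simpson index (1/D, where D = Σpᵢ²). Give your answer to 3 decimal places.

3.956

Total N = 64+14+7+12+7+3+13+8+2+3+5 = 138, so the proportions are 0.4637681, 0.1014493, 0.0507246, 0.0869565, 0.0507246, 0.0217391, 0.0942029, 0.057971, 0.0144928, 0.0217391, 0.0362319 (working shown to 7 dp, full precision carried).
D = 0.4637681² + 0.1014493² + 0.0507246² + 0.0869565² + 0.0507246² + 0.0217391² + 0.0942029² + 0.057971² + 0.0144928² + 0.0217391² + 0.0362319² = 0.2150809 + 0.0102920 + 0.0025730 + 0.0075614 + 0.0025730 + 0.0004726 + 0.0088742 + 0.0033606 + 0.0002100 + 0.0004726 + 0.0013127 = 0.2527830.
So 1/D = 3.95596, i.e. 3.956 to 3 decimal places.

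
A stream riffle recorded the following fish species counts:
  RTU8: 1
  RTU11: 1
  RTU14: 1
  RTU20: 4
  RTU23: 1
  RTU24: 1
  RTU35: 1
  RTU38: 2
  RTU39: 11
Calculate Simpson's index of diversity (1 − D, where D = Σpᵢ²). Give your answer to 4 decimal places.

Total N = 1+1+1+4+1+1+1+2+11 = 23, so the proportions are 0.043478, 0.043478, 0.043478, 0.173913, 0.043478, 0.043478, 0.043478, 0.086957, 0.478261 (working shown to 6 dp, full precision carried).
D = 0.043478² + 0.043478² + 0.043478² + 0.173913² + 0.043478² + 0.043478² + 0.043478² + 0.086957² + 0.478261² = 0.001890 + 0.001890 + 0.001890 + 0.030246 + 0.001890 + 0.001890 + 0.001890 + 0.007561 + 0.228733 = 0.277883.
So 1 − D = 0.722117, i.e. 0.7221 to 4 decimal places.

0.7221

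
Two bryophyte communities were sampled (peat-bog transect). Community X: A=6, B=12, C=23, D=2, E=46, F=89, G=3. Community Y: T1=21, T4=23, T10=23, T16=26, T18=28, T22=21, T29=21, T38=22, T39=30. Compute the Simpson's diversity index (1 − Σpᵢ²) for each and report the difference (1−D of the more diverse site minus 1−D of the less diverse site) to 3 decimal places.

0.215

Community X: N=181, proportions 0.033149, 0.066298, 0.127072, 0.01105, 0.254144, 0.491713, 0.016575, giving 1−D = 0.671591 (working shown to 6 dp, full precision carried).
Community Y: N=215, proportions 0.097674, 0.106977, 0.106977, 0.12093, 0.130233, 0.097674, 0.097674, 0.102326, 0.139535, giving 1−D = 0.886966.
Difference = |0.671591 − 0.886966| = 0.215375, i.e. 0.215 to 3 decimal places.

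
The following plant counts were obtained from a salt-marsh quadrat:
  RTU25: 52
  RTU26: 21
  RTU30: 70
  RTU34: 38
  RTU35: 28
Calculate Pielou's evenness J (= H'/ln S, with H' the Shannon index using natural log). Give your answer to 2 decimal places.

0.95

Total N = 52+21+70+38+28 = 209, so the proportions are 0.2488, 0.1005, 0.3349, 0.1818, 0.134 (working shown to 4 dp, full precision carried).
H' = −Σ pᵢ ln pᵢ = −((-0.3461) + (-0.2309) + (-0.3664) + (-0.3100) + (-0.2693)) = 1.5226.
With S = 5 species, ln S = 1.6094, so J = 1.5226/1.6094 = 0.9460, i.e. 0.95 to 2 decimal places.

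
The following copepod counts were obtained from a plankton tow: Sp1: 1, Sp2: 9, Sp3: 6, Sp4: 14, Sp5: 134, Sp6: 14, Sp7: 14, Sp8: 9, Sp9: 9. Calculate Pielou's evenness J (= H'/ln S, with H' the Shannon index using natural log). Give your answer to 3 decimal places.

0.619

Total N = 1+9+6+14+134+14+14+9+9 = 210, so the proportions are 0.00476, 0.04286, 0.02857, 0.06667, 0.6381, 0.06667, 0.06667, 0.04286, 0.04286 (working shown to 5 dp, full precision carried).
H' = −Σ pᵢ ln pᵢ = −((-0.02546) + (-0.13499) + (-0.10158) + (-0.18054) + (-0.28668) + (-0.18054) + (-0.18054) + (-0.13499) + (-0.13499)) = 1.36031.
With S = 9 species, ln S = 2.19722, so J = 1.36031/2.19722 = 0.61911, i.e. 0.619 to 3 decimal places.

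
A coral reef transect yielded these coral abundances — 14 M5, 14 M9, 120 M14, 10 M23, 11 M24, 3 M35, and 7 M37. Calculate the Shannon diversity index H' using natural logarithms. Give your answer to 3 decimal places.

1.195

Total N = 14+14+120+10+11+3+7 = 179, so the proportions are 0.07821, 0.07821, 0.67039, 0.05587, 0.06145, 0.01676, 0.03911 (working shown to 5 dp, full precision carried).
Each pᵢ ln pᵢ term: 0.07821×(-2.54833)=-0.19931, 0.07821×(-2.54833)=-0.19931, 0.67039×(-0.39989)=-0.26809, 0.05587×(-2.88480)=-0.16116, 0.06145×(-2.78949)=-0.17142, 0.01676×(-4.08877)=-0.06853, 0.03911×(-3.24148)=-0.12676.
Sum = -1.19458, so H' = 1.195.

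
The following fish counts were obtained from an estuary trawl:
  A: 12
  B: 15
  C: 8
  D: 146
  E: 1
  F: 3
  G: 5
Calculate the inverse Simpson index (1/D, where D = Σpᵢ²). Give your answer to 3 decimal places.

Total N = 12+15+8+146+1+3+5 = 190, so the proportions are 0.063158, 0.078947, 0.042105, 0.768421, 0.005263, 0.015789, 0.026316 (working shown to 6 dp, full precision carried).
D = 0.063158² + 0.078947² + 0.042105² + 0.768421² + 0.005263² + 0.015789² + 0.026316² = 0.003989 + 0.006233 + 0.001773 + 0.590471 + 0.000028 + 0.000249 + 0.000693 = 0.603435.
So 1/D = 1.65718, i.e. 1.657 to 3 decimal places.

1.657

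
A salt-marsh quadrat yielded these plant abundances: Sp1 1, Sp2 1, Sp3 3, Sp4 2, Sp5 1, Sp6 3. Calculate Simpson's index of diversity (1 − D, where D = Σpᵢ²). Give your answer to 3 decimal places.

Total N = 1+1+3+2+1+3 = 11, so the proportions are 0.09091, 0.09091, 0.27273, 0.18182, 0.09091, 0.27273 (working shown to 5 dp, full precision carried).
D = 0.09091² + 0.09091² + 0.27273² + 0.18182² + 0.09091² + 0.27273² = 0.00826 + 0.00826 + 0.07438 + 0.03306 + 0.00826 + 0.07438 = 0.20661.
So 1 − D = 0.79339, i.e. 0.793 to 3 decimal places.

0.793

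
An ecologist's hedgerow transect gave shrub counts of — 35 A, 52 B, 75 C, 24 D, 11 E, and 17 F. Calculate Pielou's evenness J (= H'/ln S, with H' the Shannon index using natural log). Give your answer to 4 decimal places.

0.8966

Total N = 35+52+75+24+11+17 = 214, so the proportions are 0.163551, 0.242991, 0.350467, 0.11215, 0.051402, 0.079439 (working shown to 6 dp, full precision carried).
H' = −Σ pᵢ ln pᵢ = −((-0.296131) + (-0.343767) + (-0.367461) + (-0.245374) + (-0.152565) + (-0.201201)) = 1.606498.
With S = 6 species, ln S = 1.791759, so J = 1.606498/1.791759 = 0.896604, i.e. 0.8966 to 4 decimal places.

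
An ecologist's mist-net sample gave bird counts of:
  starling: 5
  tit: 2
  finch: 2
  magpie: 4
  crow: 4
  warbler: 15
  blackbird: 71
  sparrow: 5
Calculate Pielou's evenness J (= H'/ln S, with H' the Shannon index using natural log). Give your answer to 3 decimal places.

0.590

Total N = 5+2+2+4+4+15+71+5 = 108, so the proportions are 0.0463, 0.01852, 0.01852, 0.03704, 0.03704, 0.13889, 0.65741, 0.0463 (working shown to 5 dp, full precision carried).
H' = −Σ pᵢ ln pᵢ = −((-0.14225) + (-0.07387) + (-0.07387) + (-0.12207) + (-0.12207) + (-0.27418) + (-0.27575) + (-0.14225)) = 1.22631.
With S = 8 species, ln S = 2.07944, so J = 1.22631/2.07944 = 0.58973, i.e. 0.590 to 3 decimal places.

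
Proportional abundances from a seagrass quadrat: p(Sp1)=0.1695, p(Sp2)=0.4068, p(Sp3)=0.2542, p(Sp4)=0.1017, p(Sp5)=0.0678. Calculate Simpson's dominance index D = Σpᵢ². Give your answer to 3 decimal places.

D = 0.1695² + 0.4068² + 0.2542² + 0.1017² + 0.0678² = 0.02873 + 0.16549 + 0.06462 + 0.01034 + 0.00460 = 0.27377 (working shown to 5 dp, full precision carried).
To 3 decimal places, D = 0.274.

0.274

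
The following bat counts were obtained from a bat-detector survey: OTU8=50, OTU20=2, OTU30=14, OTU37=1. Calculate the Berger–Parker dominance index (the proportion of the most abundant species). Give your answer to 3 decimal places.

0.746

Total N = 50+2+14+1 = 67, so the proportions are 0.74627, 0.02985, 0.20896, 0.01493 (working shown to 5 dp, full precision carried).
The largest proportion is 0.74627, i.e. d = 0.746 to 3 decimal places.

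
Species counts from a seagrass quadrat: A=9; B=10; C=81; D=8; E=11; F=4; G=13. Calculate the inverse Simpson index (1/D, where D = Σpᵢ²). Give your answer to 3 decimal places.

Total N = 9+10+81+8+11+4+13 = 136, so the proportions are 0.066176, 0.073529, 0.595588, 0.058824, 0.080882, 0.029412, 0.095588 (working shown to 6 dp, full precision carried).
D = 0.066176² + 0.073529² + 0.595588² + 0.058824² + 0.080882² + 0.029412² + 0.095588² = 0.004379 + 0.005407 + 0.354725 + 0.003460 + 0.006542 + 0.000865 + 0.009137 = 0.384516.
So 1/D = 2.60067, i.e. 2.601 to 3 decimal places.

2.601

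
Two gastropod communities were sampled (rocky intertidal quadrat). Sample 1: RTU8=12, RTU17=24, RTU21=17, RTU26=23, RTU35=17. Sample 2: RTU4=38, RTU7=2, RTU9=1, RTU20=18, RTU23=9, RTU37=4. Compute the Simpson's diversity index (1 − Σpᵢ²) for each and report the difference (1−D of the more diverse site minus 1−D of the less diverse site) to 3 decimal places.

0.149

Sample 1: N=93, proportions 0.12903, 0.25806, 0.1828, 0.24731, 0.1828, giving 1−D = 0.78876 (working shown to 5 dp, full precision carried).
Sample 2: N=72, proportions 0.52778, 0.02778, 0.01389, 0.25, 0.125, 0.05556, giving 1−D = 0.63927.
Difference = |0.78876 − 0.63927| = 0.14949, i.e. 0.149 to 3 decimal places.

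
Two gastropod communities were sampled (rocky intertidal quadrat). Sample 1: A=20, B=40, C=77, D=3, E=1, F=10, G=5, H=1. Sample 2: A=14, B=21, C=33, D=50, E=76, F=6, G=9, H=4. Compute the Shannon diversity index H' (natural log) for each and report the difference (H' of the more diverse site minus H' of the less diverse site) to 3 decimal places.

0.328

Sample 1: N=157, proportions 0.12739, 0.25478, 0.49045, 0.01911, 0.00637, 0.06369, 0.03185, 0.00637, giving H' = 1.38547 (working shown to 5 dp, full precision carried).
Sample 2: N=213, proportions 0.06573, 0.09859, 0.15493, 0.23474, 0.35681, 0.02817, 0.04225, 0.01878, giving H' = 1.71306.
Difference = |1.38547 − 1.71306| = 0.32759, i.e. 0.328 to 3 decimal places.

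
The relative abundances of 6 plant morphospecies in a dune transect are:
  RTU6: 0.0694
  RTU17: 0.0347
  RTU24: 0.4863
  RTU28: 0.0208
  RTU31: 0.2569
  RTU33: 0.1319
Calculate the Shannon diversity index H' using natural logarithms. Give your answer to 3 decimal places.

1.349

Each pᵢ ln pᵢ term (working shown to 5 dp, full precision carried): 0.0694×(-2.66787)=-0.18515, 0.0347×(-3.36102)=-0.11663, 0.4863×(-0.72093)=-0.35059, 0.0208×(-3.87280)=-0.08055, 0.2569×(-1.35907)=-0.34914, 0.1319×(-2.02571)=-0.26719.
Sum = -1.34926, so H' = 1.349.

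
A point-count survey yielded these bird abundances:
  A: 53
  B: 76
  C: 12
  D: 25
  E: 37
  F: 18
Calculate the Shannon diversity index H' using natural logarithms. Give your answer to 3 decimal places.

1.618

Total N = 53+76+12+25+37+18 = 221, so the proportions are 0.23982, 0.34389, 0.0543, 0.11312, 0.16742, 0.08145 (working shown to 5 dp, full precision carried).
Each pᵢ ln pᵢ term: 0.23982×(-1.42787)=-0.34243, 0.34389×(-1.06743)=-0.36708, 0.0543×(-2.91326)=-0.15819, 0.11312×(-2.17929)=-0.24653, 0.16742×(-1.78724)=-0.29922, 0.08145×(-2.50779)=-0.20425.
Sum = -1.61770, so H' = 1.618.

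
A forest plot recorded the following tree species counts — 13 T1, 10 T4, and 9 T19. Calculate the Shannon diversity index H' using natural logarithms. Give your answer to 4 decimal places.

1.0862

Total N = 13+10+9 = 32, so the proportions are 0.40625, 0.3125, 0.28125 (working shown to 6 dp, full precision carried).
Each pᵢ ln pᵢ term: 0.40625×(-0.900787)=-0.365945, 0.3125×(-1.163151)=-0.363485, 0.28125×(-1.268511)=-0.356769.
Sum = -1.086198, so H' = 1.0862.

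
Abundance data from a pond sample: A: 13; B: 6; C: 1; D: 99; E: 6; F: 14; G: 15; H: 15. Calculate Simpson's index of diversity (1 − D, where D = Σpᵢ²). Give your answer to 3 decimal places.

0.626

Total N = 13+6+1+99+6+14+15+15 = 169, so the proportions are 0.07692, 0.0355, 0.00592, 0.5858, 0.0355, 0.08284, 0.08876, 0.08876 (working shown to 5 dp, full precision carried).
D = 0.07692² + 0.0355² + 0.00592² + 0.5858² + 0.0355² + 0.08284² + 0.08876² + 0.08876² = 0.00592 + 0.00126 + 0.00004 + 0.34316 + 0.00126 + 0.00686 + 0.00788 + 0.00788 = 0.37425.
So 1 − D = 0.62575, i.e. 0.626 to 3 decimal places.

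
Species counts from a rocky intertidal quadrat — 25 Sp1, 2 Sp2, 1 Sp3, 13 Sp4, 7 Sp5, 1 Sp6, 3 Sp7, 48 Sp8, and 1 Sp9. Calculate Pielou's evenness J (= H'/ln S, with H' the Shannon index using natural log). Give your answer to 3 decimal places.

0.668

Total N = 25+2+1+13+7+1+3+48+1 = 101, so the proportions are 0.24752, 0.0198, 0.0099, 0.12871, 0.06931, 0.0099, 0.0297, 0.47525, 0.0099 (working shown to 5 dp, full precision carried).
H' = −Σ pᵢ ln pᵢ = −((-0.34561) + (-0.07766) + (-0.04569) + (-0.26388) + (-0.18499) + (-0.04569) + (-0.10445) + (-0.35355) + (-0.04569)) = 1.46723.
With S = 9 species, ln S = 2.19722, so J = 1.46723/2.19722 = 0.66776, i.e. 0.668 to 3 decimal places.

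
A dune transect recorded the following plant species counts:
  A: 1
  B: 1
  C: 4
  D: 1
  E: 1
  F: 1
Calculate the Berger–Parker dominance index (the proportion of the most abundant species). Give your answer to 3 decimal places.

0.444

Total N = 1+1+4+1+1+1 = 9, so the proportions are 0.11111, 0.11111, 0.44444, 0.11111, 0.11111, 0.11111 (working shown to 5 dp, full precision carried).
The largest proportion is 0.44444, i.e. d = 0.444 to 3 decimal places.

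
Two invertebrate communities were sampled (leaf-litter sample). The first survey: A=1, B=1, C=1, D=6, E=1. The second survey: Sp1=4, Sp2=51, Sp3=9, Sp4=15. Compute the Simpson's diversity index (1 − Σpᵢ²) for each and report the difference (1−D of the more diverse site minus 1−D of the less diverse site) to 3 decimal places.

0.068

The first survey: N=10, proportions 0.1, 0.1, 0.1, 0.6, 0.1, giving 1−D = 0.60000 (working shown to 5 dp, full precision carried).
The second survey: N=79, proportions 0.05063, 0.64557, 0.11392, 0.18987, giving 1−D = 0.53165.
Difference = |0.60000 − 0.53165| = 0.06835, i.e. 0.068 to 3 decimal places.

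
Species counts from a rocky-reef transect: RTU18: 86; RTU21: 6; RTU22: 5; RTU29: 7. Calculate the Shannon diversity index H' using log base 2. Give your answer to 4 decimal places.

Total N = 86+6+5+7 = 104, so the proportions are 0.826923, 0.057692, 0.048077, 0.067308 (working shown to 6 dp, full precision carried).
Each pᵢ log₂ pᵢ term: 0.826923×(-0.274175)=-0.226722, 0.057692×(-4.115477)=-0.237431, 0.048077×(-4.378512)=-0.210505, 0.067308×(-3.893085)=-0.262035.
Sum = -0.936693, so H' = 0.9367.

0.9367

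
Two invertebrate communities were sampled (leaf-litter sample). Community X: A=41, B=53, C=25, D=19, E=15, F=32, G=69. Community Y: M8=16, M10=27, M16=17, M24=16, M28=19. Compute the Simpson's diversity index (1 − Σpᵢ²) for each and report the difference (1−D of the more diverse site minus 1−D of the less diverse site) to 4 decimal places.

0.0315

Community X: N=254, proportions 0.161417, 0.208661, 0.098425, 0.074803, 0.059055, 0.125984, 0.271654, giving 1−D = 0.821967 (working shown to 6 dp, full precision carried).
Community Y: N=95, proportions 0.168421, 0.284211, 0.178947, 0.168421, 0.2, giving 1−D = 0.790471.
Difference = |0.821967 − 0.790471| = 0.031496, i.e. 0.0315 to 4 decimal places.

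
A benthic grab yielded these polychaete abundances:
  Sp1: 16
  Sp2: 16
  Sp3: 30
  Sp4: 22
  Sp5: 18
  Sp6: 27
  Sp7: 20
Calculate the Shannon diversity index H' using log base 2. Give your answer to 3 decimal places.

Total N = 16+16+30+22+18+27+20 = 149, so the proportions are 0.10738, 0.10738, 0.20134, 0.14765, 0.12081, 0.18121, 0.13423 (working shown to 5 dp, full precision carried).
Each pᵢ log₂ pᵢ term: 0.10738×(-3.21917)=-0.34568, 0.10738×(-3.21917)=-0.34568, 0.20134×(-2.31228)=-0.46556, 0.14765×(-2.75974)=-0.40748, 0.12081×(-3.04924)=-0.36836, 0.18121×(-2.46428)=-0.44655, 0.13423×(-2.89724)=-0.38889.
Sum = -2.76821, so H' = 2.768.

2.768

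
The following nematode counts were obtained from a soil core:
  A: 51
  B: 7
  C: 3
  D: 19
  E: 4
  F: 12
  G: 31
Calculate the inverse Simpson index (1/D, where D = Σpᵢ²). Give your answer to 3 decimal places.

Total N = 51+7+3+19+4+12+31 = 127, so the proportions are 0.4015748, 0.0551181, 0.023622, 0.1496063, 0.0314961, 0.0944882, 0.2440945 (working shown to 7 dp, full precision carried).
D = 0.4015748² + 0.0551181² + 0.023622² + 0.1496063² + 0.0314961² + 0.0944882² + 0.2440945² = 0.1612623 + 0.0030380 + 0.0005580 + 0.0223820 + 0.0009920 + 0.0089280 + 0.0595821 = 0.2567425.
So 1/D = 3.89495, i.e. 3.895 to 3 decimal places.

3.895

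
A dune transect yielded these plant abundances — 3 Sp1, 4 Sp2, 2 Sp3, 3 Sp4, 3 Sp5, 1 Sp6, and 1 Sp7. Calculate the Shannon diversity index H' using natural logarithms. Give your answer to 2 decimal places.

Total N = 3+4+2+3+3+1+1 = 17, so the proportions are 0.1765, 0.2353, 0.1176, 0.1765, 0.1765, 0.0588, 0.0588 (working shown to 4 dp, full precision carried).
Each pᵢ ln pᵢ term: 0.1765×(-1.7346)=-0.3061, 0.2353×(-1.4469)=-0.3405, 0.1176×(-2.1401)=-0.2518, 0.1765×(-1.7346)=-0.3061, 0.1765×(-1.7346)=-0.3061, 0.0588×(-2.8332)=-0.1667, 0.0588×(-2.8332)=-0.1667.
Sum = -1.8439, so H' = 1.84.

1.84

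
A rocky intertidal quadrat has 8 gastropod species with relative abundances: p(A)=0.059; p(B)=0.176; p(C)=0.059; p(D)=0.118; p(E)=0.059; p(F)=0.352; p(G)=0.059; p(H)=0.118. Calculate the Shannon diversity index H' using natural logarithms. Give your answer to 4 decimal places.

1.8456

Each pᵢ ln pᵢ term (working shown to 6 dp, full precision carried): 0.059×(-2.830218)=-0.166983, 0.176×(-1.737271)=-0.305760, 0.059×(-2.830218)=-0.166983, 0.118×(-2.137071)=-0.252174, 0.059×(-2.830218)=-0.166983, 0.352×(-1.044124)=-0.367532, 0.059×(-2.830218)=-0.166983, 0.118×(-2.137071)=-0.252174.
Sum = -1.845572, so H' = 1.8456.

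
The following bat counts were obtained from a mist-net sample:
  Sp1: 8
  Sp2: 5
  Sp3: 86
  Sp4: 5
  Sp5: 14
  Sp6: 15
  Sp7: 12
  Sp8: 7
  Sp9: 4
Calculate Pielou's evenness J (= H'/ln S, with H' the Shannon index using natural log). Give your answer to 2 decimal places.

Total N = 8+5+86+5+14+15+12+7+4 = 156, so the proportions are 0.0513, 0.0321, 0.5513, 0.0321, 0.0897, 0.0962, 0.0769, 0.0449, 0.0256 (working shown to 4 dp, full precision carried).
H' = −Σ pᵢ ln pᵢ = −((-0.1523) + (-0.1103) + (-0.3283) + (-0.1103) + (-0.2164) + (-0.2252) + (-0.1973) + (-0.1393) + (-0.0939)) = 1.5732.
With S = 9 species, ln S = 2.1972, so J = 1.5732/2.1972 = 0.7160, i.e. 0.72 to 2 decimal places.

0.72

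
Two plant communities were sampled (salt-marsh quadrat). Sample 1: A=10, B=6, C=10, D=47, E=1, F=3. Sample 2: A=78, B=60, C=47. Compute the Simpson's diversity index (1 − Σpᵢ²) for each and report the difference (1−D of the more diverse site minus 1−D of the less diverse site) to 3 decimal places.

Sample 1: N=77, proportions 0.12987013, 0.07792208, 0.12987013, 0.61038961, 0.01298701, 0.03896104, giving 1−D = 0.58593355 (working shown to 8 dp, full precision carried).
Sample 2: N=185, proportions 0.42162162, 0.32432432, 0.25405405, giving 1−D = 0.65250548.
Difference = |0.58593355 − 0.65250548| = 0.06657193, i.e. 0.067 to 3 decimal places.

0.067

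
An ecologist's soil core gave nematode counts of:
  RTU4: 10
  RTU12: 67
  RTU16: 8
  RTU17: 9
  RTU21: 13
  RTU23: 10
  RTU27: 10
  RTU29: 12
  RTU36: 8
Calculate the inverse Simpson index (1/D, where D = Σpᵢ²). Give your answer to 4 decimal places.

Total N = 10+67+8+9+13+10+10+12+8 = 147, so the proportions are 0.06802721, 0.45578231, 0.05442177, 0.06122449, 0.08843537, 0.06802721, 0.06802721, 0.08163265, 0.05442177 (working shown to 8 dp, full precision carried).
D = 0.06802721² + 0.45578231² + 0.05442177² + 0.06122449² + 0.08843537² + 0.06802721² + 0.06802721² + 0.08163265² + 0.05442177² = 0.00462770 + 0.20773752 + 0.00296173 + 0.00374844 + 0.00782082 + 0.00462770 + 0.00462770 + 0.00666389 + 0.00296173 = 0.24577722.
So 1/D = 4.068725, i.e. 4.0687 to 4 decimal places.

4.0687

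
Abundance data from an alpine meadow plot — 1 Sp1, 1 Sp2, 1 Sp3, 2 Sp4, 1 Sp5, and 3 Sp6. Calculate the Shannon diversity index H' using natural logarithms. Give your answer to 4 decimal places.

Total N = 1+1+1+2+1+3 = 9, so the proportions are 0.111111, 0.111111, 0.111111, 0.222222, 0.111111, 0.333333 (working shown to 6 dp, full precision carried).
Each pᵢ ln pᵢ term: 0.111111×(-2.197225)=-0.244136, 0.111111×(-2.197225)=-0.244136, 0.111111×(-2.197225)=-0.244136, 0.222222×(-1.504077)=-0.334239, 0.111111×(-2.197225)=-0.244136, 0.333333×(-1.098612)=-0.366204.
Sum = -1.676988, so H' = 1.6770.

1.6770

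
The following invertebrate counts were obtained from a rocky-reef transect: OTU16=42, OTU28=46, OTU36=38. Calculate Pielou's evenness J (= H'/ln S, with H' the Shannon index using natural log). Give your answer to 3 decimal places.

0.997

Total N = 42+46+38 = 126, so the proportions are 0.33333, 0.36508, 0.30159 (working shown to 5 dp, full precision carried).
H' = −Σ pᵢ ln pᵢ = −((-0.36620) + (-0.36787) + (-0.36151)) = 1.09558.
With S = 3 species, ln S = 1.09861, so J = 1.09558/1.09861 = 0.99724, i.e. 0.997 to 3 decimal places.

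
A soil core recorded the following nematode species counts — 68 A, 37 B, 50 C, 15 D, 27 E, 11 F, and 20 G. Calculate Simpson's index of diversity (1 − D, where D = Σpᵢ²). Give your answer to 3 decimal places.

Total N = 68+37+50+15+27+11+20 = 228, so the proportions are 0.29825, 0.16228, 0.2193, 0.06579, 0.11842, 0.04825, 0.08772 (working shown to 5 dp, full precision carried).
D = 0.29825² + 0.16228² + 0.2193² + 0.06579² + 0.11842² + 0.04825² + 0.08772² = 0.08895 + 0.02634 + 0.04809 + 0.00433 + 0.01402 + 0.00233 + 0.00769 = 0.19175.
So 1 − D = 0.80825, i.e. 0.808 to 3 decimal places.

0.808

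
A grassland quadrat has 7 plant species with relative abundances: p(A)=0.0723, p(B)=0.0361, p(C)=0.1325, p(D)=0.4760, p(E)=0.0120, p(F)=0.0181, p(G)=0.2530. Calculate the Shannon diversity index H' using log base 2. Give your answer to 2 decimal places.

2.03

Each pᵢ log₂ pᵢ term (working shown to 4 dp, full precision carried): 0.0723×(-3.7899)=-0.2740, 0.0361×(-4.7919)=-0.1730, 0.1325×(-2.9159)=-0.3864, 0.476×(-1.0710)=-0.5098, 0.012×(-6.3808)=-0.0766, 0.0181×(-5.7879)=-0.1048, 0.253×(-1.9828)=-0.5016.
Sum = -2.0261, so H' = 2.03.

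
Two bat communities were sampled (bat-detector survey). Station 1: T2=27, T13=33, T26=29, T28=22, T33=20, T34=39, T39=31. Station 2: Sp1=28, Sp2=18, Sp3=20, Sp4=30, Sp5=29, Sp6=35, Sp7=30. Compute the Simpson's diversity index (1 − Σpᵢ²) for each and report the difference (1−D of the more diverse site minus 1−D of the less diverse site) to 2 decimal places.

Station 1: N=201, proportions 0.13433, 0.16418, 0.14428, 0.10945, 0.0995, 0.19403, 0.15423, giving 1−D = 0.85087 (working shown to 5 dp, full precision carried).
Station 2: N=190, proportions 0.14737, 0.09474, 0.10526, 0.15789, 0.15263, 0.18421, 0.15789, giving 1−D = 0.85114.
Difference = |0.85087 − 0.85114| = 0.00027, i.e. 0.00 to 2 decimal places.

0.00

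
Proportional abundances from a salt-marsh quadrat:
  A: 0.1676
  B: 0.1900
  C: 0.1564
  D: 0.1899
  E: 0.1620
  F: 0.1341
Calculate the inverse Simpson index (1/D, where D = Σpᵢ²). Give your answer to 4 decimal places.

5.9193

D = 0.1676² + 0.19² + 0.1564² + 0.1899² + 0.162² + 0.1341² = 0.02808976 + 0.03610000 + 0.02446096 + 0.03606201 + 0.02624400 + 0.01798281 = 0.16893954 (working shown to 8 dp, full precision carried).
So 1/D = 5.919277, i.e. 5.9193 to 4 decimal places.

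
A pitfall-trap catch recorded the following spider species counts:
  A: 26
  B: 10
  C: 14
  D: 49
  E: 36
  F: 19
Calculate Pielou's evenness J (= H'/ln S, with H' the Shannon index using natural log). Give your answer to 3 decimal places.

0.925

Total N = 26+10+14+49+36+19 = 154, so the proportions are 0.16883, 0.06494, 0.09091, 0.31818, 0.23377, 0.12338 (working shown to 5 dp, full precision carried).
H' = −Σ pᵢ ln pᵢ = −((-0.30033) + (-0.17756) + (-0.21799) + (-0.36436) + (-0.33976) + (-0.25817)) = 1.65816.
With S = 6 species, ln S = 1.79176, so J = 1.65816/1.79176 = 0.92544, i.e. 0.925 to 3 decimal places.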